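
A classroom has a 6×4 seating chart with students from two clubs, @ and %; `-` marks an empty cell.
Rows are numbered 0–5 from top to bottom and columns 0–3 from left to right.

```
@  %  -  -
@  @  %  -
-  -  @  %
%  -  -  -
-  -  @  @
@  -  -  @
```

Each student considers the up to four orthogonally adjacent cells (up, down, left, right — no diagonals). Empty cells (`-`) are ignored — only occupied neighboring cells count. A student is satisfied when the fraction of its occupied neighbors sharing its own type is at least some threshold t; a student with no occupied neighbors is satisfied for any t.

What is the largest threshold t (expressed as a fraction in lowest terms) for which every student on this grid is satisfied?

0/1

(0,0)@ 1/2
(0,1)% 0/2
(1,0)@ 2/2
(1,1)@ 1/3
(1,2)% 0/2
(2,2)@ 0/2
(2,3)% 0/1
(3,0)% — no occupied neighbors
(4,2)@ 1/1
(4,3)@ 2/2
(5,0)@ — no occupied neighbors
(5,3)@ 1/1
The smallest same-type fraction is 0/2 at (0,1), which reduces to 0/1. Any threshold above that leaves this student unsatisfied.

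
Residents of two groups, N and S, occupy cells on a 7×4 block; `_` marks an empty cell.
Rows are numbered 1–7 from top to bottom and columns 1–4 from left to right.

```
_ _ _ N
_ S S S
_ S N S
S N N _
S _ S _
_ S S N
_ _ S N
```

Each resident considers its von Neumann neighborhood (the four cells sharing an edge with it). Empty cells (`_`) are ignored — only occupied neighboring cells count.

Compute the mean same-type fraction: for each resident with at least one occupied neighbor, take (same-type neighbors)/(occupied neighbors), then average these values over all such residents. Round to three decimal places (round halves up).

Row 1: (1,4)N 0/1
Row 2: (2,2)S 2/2 · (2,3)S 2/3 · (2,4)S 2/3
Row 3: (3,2)S 1/3 · (3,3)N 1/4 · (3,4)S 1/2
Row 4: (4,1)S 1/2 · (4,2)N 1/3 · (4,3)N 2/3
Row 5: (5,1)S 1/1 · (5,3)S 1/2
Row 6: (6,2)S 1/1 · (6,3)S 3/4 · (6,4)N 1/2
Row 7: (7,3)S 1/2 · (7,4)N 1/2
Sum over 17 residents: 0/1 + 2/2 + 2/3 + 2/3 + 1/3 + 1/4 + 1/2 + 1/2 + 1/3 + 2/3 + 1/1 + 1/2 + 1/1 + 3/4 + 1/2 + 1/2 + 1/2 = 29/3; mean = 29/3 ÷ 17 = 29/51 = 0.568627… → 0.569.

0.569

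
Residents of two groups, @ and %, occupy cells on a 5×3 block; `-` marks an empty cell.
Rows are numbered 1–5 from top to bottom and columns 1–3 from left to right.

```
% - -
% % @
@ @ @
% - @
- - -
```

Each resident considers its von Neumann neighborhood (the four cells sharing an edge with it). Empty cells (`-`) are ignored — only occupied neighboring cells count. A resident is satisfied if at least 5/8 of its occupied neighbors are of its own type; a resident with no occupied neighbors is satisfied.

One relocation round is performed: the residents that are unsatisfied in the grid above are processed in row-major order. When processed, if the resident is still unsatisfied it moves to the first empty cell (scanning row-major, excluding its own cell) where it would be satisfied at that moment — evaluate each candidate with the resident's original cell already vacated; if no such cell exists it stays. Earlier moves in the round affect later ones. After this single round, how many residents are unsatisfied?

0

Initially unsatisfied (in order): (2,2), (2,3), (3,1), (4,1).
  (2,2) → (1,2).
  (2,3): now satisfied by earlier moves; stays.
  (3,1) → (4,2).
  (4,1) → (5,1).
Resulting grid:
% % -
% - @
- @ @
- @ @
% - -
All satisfied now.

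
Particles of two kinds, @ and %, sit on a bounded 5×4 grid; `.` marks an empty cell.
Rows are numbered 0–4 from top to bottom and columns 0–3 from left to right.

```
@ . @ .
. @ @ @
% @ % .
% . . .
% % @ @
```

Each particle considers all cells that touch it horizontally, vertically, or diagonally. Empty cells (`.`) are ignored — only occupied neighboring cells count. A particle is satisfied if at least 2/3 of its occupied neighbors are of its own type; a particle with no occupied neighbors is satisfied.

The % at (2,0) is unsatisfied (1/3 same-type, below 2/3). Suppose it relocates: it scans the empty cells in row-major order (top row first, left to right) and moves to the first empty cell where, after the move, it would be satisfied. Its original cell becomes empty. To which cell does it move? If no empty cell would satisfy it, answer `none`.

(3,1)

Vacating (2,0). Empty cells in order:
  (0,1): 0/4 same-type → still unsatisfied.
  (0,3): 0/3 same-type → still unsatisfied.
  (1,0): 0/3 same-type → still unsatisfied.
  (2,3): 1/3 same-type → still unsatisfied.
  (3,1): 4/6 same-type → satisfied — stop here.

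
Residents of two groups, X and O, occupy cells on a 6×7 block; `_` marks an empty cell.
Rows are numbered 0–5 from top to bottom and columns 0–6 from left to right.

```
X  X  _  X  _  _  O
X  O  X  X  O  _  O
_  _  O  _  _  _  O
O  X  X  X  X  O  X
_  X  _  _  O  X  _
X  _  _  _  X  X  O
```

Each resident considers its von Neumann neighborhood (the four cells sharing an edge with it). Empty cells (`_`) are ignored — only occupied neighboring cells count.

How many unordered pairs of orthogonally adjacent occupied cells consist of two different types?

15

Scan each occupied cell's neighbors to the right and below so each pair is counted once.
Row 0: X(0,0)–X(0,1)= X(0,0)–X(1,0)= X(0,1)–O(1,1)≠ X(0,3)–X(1,3)= O(0,6)–O(1,6)=  → 1/5 unlike.
Row 1: X(1,0)–O(1,1)≠ O(1,1)–X(1,2)≠ X(1,2)–X(1,3)= X(1,2)–O(2,2)≠ X(1,3)–O(1,4)≠ O(1,6)–O(2,6)=  → 4/6 unlike.
Row 2: O(2,2)–X(3,2)≠ O(2,6)–X(3,6)≠  → 2/2 unlike.
Row 3: O(3,0)–X(3,1)≠ X(3,1)–X(3,2)= X(3,1)–X(4,1)= X(3,2)–X(3,3)= X(3,3)–X(3,4)= X(3,4)–O(3,5)≠ X(3,4)–O(4,4)≠ O(3,5)–X(3,6)≠ O(3,5)–X(4,5)≠  → 5/9 unlike.
Row 4: O(4,4)–X(4,5)≠ O(4,4)–X(5,4)≠ X(4,5)–X(5,5)=  → 2/3 unlike.
Row 5: X(5,4)–X(5,5)= X(5,5)–O(5,6)≠  → 1/2 unlike.
Total adjacent occupied pairs: 27; unlike-type pairs: 15.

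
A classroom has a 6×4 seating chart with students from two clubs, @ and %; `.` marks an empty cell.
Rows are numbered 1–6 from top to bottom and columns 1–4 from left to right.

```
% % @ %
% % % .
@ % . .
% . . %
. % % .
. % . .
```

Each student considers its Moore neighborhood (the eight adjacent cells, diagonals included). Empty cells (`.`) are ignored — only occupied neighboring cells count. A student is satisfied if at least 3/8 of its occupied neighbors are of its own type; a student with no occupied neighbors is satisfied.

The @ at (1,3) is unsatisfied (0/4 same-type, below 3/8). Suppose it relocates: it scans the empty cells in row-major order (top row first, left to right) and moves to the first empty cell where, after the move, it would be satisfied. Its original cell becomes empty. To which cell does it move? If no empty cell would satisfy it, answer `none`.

none

Vacating (1,3). Empty cells in order:
  (2,4): 0/2 same-type → still unsatisfied.
  (3,3): 0/4 same-type → still unsatisfied.
  (3,4): 0/2 same-type → still unsatisfied.
  (4,2): 1/5 same-type → still unsatisfied.
  (4,3): 0/4 same-type → still unsatisfied.
  (5,1): 0/3 same-type → still unsatisfied.
  (5,4): 0/2 same-type → still unsatisfied.
  (6,1): 0/2 same-type → still unsatisfied.
  (6,3): 0/3 same-type → still unsatisfied.
  (6,4): 0/1 same-type → still unsatisfied.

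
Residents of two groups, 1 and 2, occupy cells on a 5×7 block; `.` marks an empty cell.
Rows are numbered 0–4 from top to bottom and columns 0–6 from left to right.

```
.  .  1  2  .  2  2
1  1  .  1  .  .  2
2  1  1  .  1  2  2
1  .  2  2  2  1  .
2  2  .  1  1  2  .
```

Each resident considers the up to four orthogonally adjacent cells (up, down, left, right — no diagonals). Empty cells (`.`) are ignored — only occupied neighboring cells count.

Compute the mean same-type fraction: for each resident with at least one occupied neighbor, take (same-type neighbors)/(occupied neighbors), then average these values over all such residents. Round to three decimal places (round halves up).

(0,2)1 0/1
(0,3)2 0/2
(0,5)2 1/1
(0,6)2 2/2
(1,0)1 1/2
(1,1)1 2/2
(1,3)1 0/1
(1,6)2 2/2
(2,0)2 0/3
(2,1)1 2/3
(2,2)1 1/2
(2,4)1 0/2
(2,5)2 1/3
(2,6)2 2/2
(3,0)1 0/2
(3,2)2 1/2
(3,3)2 2/3
(3,4)2 1/4
(3,5)1 0/3
(4,0)2 1/2
(4,1)2 1/1
(4,3)1 1/2
(4,4)1 1/3
(4,5)2 0/2
Sum over 24 residents: 0/1 + 0/2 + 1/1 + 2/2 + 1/2 + 2/2 + 0/1 + 2/2 + 0/3 + 2/3 + 1/2 + 0/2 + 1/3 + 2/2 + 0/2 + 1/2 + 2/3 + 1/4 + 0/3 + 1/2 + 1/1 + 1/2 + 1/3 + 0/2 = 43/4; mean = 43/4 ÷ 24 = 43/96 = 0.447916… → 0.448.

0.448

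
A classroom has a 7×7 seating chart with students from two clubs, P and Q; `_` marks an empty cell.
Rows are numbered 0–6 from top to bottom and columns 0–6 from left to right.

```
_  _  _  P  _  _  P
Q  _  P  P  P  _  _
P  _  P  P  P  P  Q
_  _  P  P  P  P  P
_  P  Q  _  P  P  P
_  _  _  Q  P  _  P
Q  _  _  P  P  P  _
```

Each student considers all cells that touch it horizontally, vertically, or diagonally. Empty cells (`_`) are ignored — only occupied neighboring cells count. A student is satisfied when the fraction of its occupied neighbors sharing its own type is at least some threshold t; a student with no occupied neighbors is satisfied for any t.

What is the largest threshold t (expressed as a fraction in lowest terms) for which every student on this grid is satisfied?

(0,3)P 3/3
(0,6)P — no occupied neighbors
(1,0)Q 0/1
(1,2)P 4/4
(1,3)P 6/6
(1,4)P 5/5
(2,0)P 0/1
(2,2)P 5/5
(2,3)P 8/8
(2,4)P 7/7
(2,5)P 5/6
(2,6)Q 0/3
(3,2)P 4/5
(3,3)P 6/7
(3,4)P 7/7
(3,5)P 7/8
(3,6)P 4/5
(4,1)P 1/2
(4,2)Q 1/4
(4,4)P 5/6
(4,5)P 7/7
(4,6)P 4/4
(5,3)Q 1/5
(5,4)P 5/6
(5,6)P 3/3
(6,0)Q — no occupied neighbors
(6,3)P 2/3
(6,4)P 3/4
(6,5)P 3/3
The smallest same-type fraction is 0/1 at (1,0), which reduces to 0/1. Any threshold above that leaves this student unsatisfied.

0/1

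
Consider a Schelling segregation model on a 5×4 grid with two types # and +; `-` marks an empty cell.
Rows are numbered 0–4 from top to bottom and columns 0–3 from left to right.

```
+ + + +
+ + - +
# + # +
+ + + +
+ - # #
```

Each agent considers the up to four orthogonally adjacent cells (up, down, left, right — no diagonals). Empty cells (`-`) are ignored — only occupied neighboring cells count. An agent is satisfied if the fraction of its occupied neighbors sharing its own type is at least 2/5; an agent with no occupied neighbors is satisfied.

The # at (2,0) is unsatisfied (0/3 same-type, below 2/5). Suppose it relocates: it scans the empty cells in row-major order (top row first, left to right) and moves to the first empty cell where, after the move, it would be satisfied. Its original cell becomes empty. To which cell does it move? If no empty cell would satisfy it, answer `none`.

Vacating (2,0). Empty cells in order:
  (1,2): 1/4 same-type → still unsatisfied.
  (4,1): 1/3 same-type → still unsatisfied.

none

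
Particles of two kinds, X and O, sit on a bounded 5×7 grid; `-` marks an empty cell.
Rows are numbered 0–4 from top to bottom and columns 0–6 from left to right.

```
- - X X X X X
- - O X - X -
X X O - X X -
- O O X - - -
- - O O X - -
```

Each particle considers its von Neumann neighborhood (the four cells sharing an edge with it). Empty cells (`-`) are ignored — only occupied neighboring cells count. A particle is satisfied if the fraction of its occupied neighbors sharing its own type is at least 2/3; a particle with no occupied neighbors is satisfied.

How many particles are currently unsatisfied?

8

Row 0: (0,2)X 1/2 not · (0,3)X 3/3 satisfied · (0,4)X 2/2 satisfied · (0,5)X 3/3 satisfied · (0,6)X 1/1 satisfied
Row 1: (1,2)O 1/3 not · (1,3)X 1/2 not · (1,5)X 2/2 satisfied
Row 2: (2,0)X 1/1 satisfied · (2,1)X 1/3 not · (2,2)O 2/3 satisfied · (2,4)X 1/1 satisfied · (2,5)X 2/2 satisfied
Row 3: (3,1)O 1/2 not · (3,2)O 3/4 satisfied · (3,3)X 0/2 not
Row 4: (4,2)O 2/2 satisfied · (4,3)O 1/3 not · (4,4)X 0/1 not
Unsatisfied: (0,2), (1,2), (1,3), (2,1), (3,1), (3,3), (4,3), (4,4) — 8 in total.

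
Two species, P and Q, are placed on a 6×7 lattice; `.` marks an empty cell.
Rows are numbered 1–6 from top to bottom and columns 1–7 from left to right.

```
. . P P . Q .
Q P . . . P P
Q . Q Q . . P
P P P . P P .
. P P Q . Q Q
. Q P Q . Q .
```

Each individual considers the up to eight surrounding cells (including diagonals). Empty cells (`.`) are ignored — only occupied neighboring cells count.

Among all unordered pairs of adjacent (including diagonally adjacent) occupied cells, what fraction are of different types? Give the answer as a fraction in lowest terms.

Scan each occupied cell's neighbors to the right and below (and the two forward diagonals) so each pair is counted once.
Row 1: P(1,3)–P(1,4)= P(1,3)–P(2,2)= Q(1,6)–P(2,6)≠ Q(1,6)–P(2,7)≠  → 2/4 unlike.
Row 2: Q(2,1)–P(2,2)≠ Q(2,1)–Q(3,1)= P(2,2)–Q(3,3)≠ P(2,2)–Q(3,1)≠ P(2,6)–P(2,7)= P(2,6)–P(3,7)= P(2,7)–P(3,7)=  → 3/7 unlike.
Row 3: Q(3,1)–P(4,1)≠ Q(3,1)–P(4,2)≠ Q(3,3)–Q(3,4)= Q(3,3)–P(4,3)≠ Q(3,3)–P(4,2)≠ Q(3,4)–P(4,5)≠ Q(3,4)–P(4,3)≠ P(3,7)–P(4,6)=  → 6/8 unlike.
Row 4: P(4,1)–P(4,2)= P(4,1)–P(5,2)= P(4,2)–P(4,3)= P(4,2)–P(5,2)= P(4,2)–P(5,3)= P(4,3)–P(5,3)= P(4,3)–Q(5,4)≠ P(4,3)–P(5,2)= P(4,5)–P(4,6)= P(4,5)–Q(5,6)≠ P(4,5)–Q(5,4)≠ P(4,6)–Q(5,6)≠ P(4,6)–Q(5,7)≠  → 5/13 unlike.
Row 5: P(5,2)–P(5,3)= P(5,2)–Q(6,2)≠ P(5,2)–P(6,3)= P(5,3)–Q(5,4)≠ P(5,3)–P(6,3)= P(5,3)–Q(6,4)≠ P(5,3)–Q(6,2)≠ Q(5,4)–Q(6,4)= Q(5,4)–P(6,3)≠ Q(5,6)–Q(5,7)= Q(5,6)–Q(6,6)= Q(5,7)–Q(6,6)=  → 5/12 unlike.
Row 6: Q(6,2)–P(6,3)≠ P(6,3)–Q(6,4)≠  → 2/2 unlike.
Total adjacent occupied pairs: 46; unlike-type pairs: 23.
23/46 reduces to 1/2.

1/2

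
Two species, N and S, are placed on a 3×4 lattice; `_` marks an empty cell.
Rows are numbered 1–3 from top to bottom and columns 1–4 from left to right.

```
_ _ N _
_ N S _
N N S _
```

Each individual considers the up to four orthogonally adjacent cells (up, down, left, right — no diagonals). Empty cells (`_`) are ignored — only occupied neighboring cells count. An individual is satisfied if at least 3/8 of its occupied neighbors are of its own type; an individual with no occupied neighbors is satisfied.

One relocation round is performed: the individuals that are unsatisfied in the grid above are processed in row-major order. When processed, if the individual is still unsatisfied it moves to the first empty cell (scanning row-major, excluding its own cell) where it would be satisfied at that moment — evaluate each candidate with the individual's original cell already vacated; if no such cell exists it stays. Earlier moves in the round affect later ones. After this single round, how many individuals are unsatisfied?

Initially unsatisfied (in order): (1,3), (2,3).
  (1,3) → (1,1).
  (2,3): now satisfied by earlier moves; stays.
Resulting grid:
N _ _ _
_ N S _
N N S _
All satisfied now.

0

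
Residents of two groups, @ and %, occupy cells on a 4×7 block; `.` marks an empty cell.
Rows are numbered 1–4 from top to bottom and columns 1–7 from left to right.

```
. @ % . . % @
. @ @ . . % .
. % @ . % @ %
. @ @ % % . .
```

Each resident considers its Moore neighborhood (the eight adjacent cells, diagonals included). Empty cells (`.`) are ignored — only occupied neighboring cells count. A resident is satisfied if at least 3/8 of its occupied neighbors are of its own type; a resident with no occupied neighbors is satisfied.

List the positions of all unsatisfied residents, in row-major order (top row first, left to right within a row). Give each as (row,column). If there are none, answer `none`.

(1,3), (1,7), (3,2), (3,6)

Row 1: (1,2)@ 2/3 ok · (1,3)% 0/3 unhappy · (1,6)% 1/2 ok · (1,7)@ 0/2 unhappy
Row 2: (2,2)@ 3/5 ok · (2,3)@ 3/5 ok · (2,6)% 3/5 ok
Row 3: (3,2)% 0/5 unhappy · (3,3)@ 4/6 ok · (3,5)% 3/4 ok · (3,6)@ 0/4 unhappy · (3,7)% 1/2 ok
Row 4: (4,2)@ 2/3 ok · (4,3)@ 2/4 ok · (4,4)% 2/4 ok · (4,5)% 2/3 ok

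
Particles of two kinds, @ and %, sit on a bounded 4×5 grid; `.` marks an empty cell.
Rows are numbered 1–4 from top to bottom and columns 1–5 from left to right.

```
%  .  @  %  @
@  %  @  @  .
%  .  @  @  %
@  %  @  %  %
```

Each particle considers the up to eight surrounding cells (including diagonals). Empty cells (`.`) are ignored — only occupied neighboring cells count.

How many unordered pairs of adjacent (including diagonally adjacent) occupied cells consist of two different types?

20

Scan each occupied cell's neighbors to the right and below (and the two forward diagonals) so each pair is counted once.
From row 1: 6 unlike of 10 pairs (running 6/10).
From row 2: 5 unlike of 11 pairs (running 11/21).
From row 3: 6 unlike of 12 pairs (running 17/33).
From row 4: 3 unlike of 4 pairs (running 20/37).
Total adjacent occupied pairs: 37; unlike-type pairs: 20.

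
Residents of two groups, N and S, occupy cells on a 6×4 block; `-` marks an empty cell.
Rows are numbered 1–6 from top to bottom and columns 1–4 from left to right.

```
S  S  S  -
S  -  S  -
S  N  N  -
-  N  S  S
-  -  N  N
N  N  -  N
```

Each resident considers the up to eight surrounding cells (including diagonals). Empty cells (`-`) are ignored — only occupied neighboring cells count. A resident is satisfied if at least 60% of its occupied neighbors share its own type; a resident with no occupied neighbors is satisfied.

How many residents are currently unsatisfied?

7

Row 1: (1,1)S 2/2 satisfied · (1,2)S 4/4 satisfied · (1,3)S 2/2 satisfied
Row 2: (2,1)S 3/4 satisfied · (2,3)S 2/4 not
Row 3: (3,1)S 1/3 not · (3,2)N 2/6 not · (3,3)N 2/5 not
Row 4: (4,2)N 3/5 satisfied · (4,3)S 1/6 not · (4,4)S 1/4 not
Row 5: (5,3)N 4/6 satisfied · (5,4)N 2/4 not
Row 6: (6,1)N 1/1 satisfied · (6,2)N 2/2 satisfied · (6,4)N 2/2 satisfied
Unsatisfied: (2,3), (3,1), (3,2), (3,3), (4,3), (4,4), (5,4) — 7 in total.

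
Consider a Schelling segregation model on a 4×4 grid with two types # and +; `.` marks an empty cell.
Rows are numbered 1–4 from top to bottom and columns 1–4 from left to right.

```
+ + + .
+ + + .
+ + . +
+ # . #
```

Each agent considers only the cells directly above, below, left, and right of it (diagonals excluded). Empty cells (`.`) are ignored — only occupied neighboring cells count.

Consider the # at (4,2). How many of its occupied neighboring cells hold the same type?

0

Occupied neighbors of (4,2): (3,2)=+, (4,1)=+.
Same type (#): 0 of 2.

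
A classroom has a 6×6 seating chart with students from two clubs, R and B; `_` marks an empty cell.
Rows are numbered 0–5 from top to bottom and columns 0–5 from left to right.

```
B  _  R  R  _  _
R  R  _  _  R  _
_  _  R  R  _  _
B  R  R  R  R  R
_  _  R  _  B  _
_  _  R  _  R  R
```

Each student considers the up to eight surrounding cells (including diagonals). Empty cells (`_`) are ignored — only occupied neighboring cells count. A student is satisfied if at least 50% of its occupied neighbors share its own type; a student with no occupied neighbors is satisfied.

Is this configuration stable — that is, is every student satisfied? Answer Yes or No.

No

(0,0)B 0/2 not
(0,2)R 2/2 satisfied
(0,3)R 2/2 satisfied
(1,0)R 1/2 satisfied
(1,1)R 3/4 satisfied
(1,4)R 2/2 satisfied
(2,2)R 5/5 satisfied
(2,3)R 5/5 satisfied
(3,0)B 0/1 not
(3,1)R 3/4 satisfied
(3,2)R 5/5 satisfied
(3,3)R 5/6 satisfied
(3,4)R 3/4 satisfied
(3,5)R 1/2 satisfied
(4,2)R 4/4 satisfied
(4,4)B 0/5 not
(5,2)R 1/1 satisfied
(5,4)R 1/2 satisfied
(5,5)R 1/2 satisfied
For instance (0,0) has only 0/2 same-type neighbors, below 1/2.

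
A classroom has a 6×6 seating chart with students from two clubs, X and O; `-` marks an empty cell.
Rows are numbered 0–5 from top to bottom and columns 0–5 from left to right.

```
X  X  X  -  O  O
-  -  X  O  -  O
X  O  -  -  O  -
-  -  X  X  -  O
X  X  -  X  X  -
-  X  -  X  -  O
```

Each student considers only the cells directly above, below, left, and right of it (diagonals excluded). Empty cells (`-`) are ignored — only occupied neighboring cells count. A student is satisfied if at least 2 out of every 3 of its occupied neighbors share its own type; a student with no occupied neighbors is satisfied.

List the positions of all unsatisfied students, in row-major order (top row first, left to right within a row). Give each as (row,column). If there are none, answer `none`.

Row 0: (0,0)X 1/1 ok · (0,1)X 2/2 ok · (0,2)X 2/2 ok · (0,4)O 1/1 ok · (0,5)O 2/2 ok
Row 1: (1,2)X 1/2 unhappy · (1,3)O 0/1 unhappy · (1,5)O 1/1 ok
Row 2: (2,0)X 0/1 unhappy · (2,1)O 0/1 unhappy · (2,4)O 0/0 ok
Row 3: (3,2)X 1/1 ok · (3,3)X 2/2 ok · (3,5)O 0/0 ok
Row 4: (4,0)X 1/1 ok · (4,1)X 2/2 ok · (4,3)X 3/3 ok · (4,4)X 1/1 ok
Row 5: (5,1)X 1/1 ok · (5,3)X 1/1 ok · (5,5)O 0/0 ok

(1,2), (1,3), (2,0), (2,1)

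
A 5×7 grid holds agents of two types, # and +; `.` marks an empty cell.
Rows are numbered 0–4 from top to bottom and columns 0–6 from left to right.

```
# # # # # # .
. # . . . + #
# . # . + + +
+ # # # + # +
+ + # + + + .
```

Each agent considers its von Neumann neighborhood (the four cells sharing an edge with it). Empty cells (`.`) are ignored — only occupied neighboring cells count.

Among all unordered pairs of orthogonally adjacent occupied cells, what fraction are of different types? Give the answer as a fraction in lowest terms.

Scan each occupied cell's neighbors to the right and below so each pair is counted once.
Row 0: #(0,0)–#(0,1)= #(0,1)–#(0,2)= #(0,1)–#(1,1)= #(0,2)–#(0,3)= #(0,3)–#(0,4)= #(0,4)–#(0,5)= #(0,5)–+(1,5)≠  → 1/7 unlike.
Row 1: +(1,5)–#(1,6)≠ +(1,5)–+(2,5)= #(1,6)–+(2,6)≠  → 2/3 unlike.
Row 2: #(2,0)–+(3,0)≠ #(2,2)–#(3,2)= +(2,4)–+(2,5)= +(2,4)–+(3,4)= +(2,5)–+(2,6)= +(2,5)–#(3,5)≠ +(2,6)–+(3,6)=  → 2/7 unlike.
Row 3: +(3,0)–#(3,1)≠ +(3,0)–+(4,0)= #(3,1)–#(3,2)= #(3,1)–+(4,1)≠ #(3,2)–#(3,3)= #(3,2)–#(4,2)= #(3,3)–+(3,4)≠ #(3,3)–+(4,3)≠ +(3,4)–#(3,5)≠ +(3,4)–+(4,4)= #(3,5)–+(3,6)≠ #(3,5)–+(4,5)≠  → 7/12 unlike.
Row 4: +(4,0)–+(4,1)= +(4,1)–#(4,2)≠ #(4,2)–+(4,3)≠ +(4,3)–+(4,4)= +(4,4)–+(4,5)=  → 2/5 unlike.
Total adjacent occupied pairs: 34; unlike-type pairs: 14.
14/34 reduces to 7/17.

7/17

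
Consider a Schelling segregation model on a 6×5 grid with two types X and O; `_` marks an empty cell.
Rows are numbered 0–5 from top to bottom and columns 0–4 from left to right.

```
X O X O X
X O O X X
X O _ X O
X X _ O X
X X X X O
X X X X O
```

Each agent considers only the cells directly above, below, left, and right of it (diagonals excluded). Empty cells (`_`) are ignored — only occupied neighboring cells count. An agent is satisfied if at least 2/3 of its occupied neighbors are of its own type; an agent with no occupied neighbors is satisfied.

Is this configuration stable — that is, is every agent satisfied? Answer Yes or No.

No

Row 0: (0,0)X 1/2 ✗ · (0,1)O 1/3 ✗ · (0,2)X 0/3 ✗ · (0,3)O 0/3 ✗ · (0,4)X 1/2 ✗
Row 1: (1,0)X 2/3 ✓ · (1,1)O 3/4 ✓ · (1,2)O 1/3 ✗ · (1,3)X 2/4 ✗ · (1,4)X 2/3 ✓
Row 2: (2,0)X 2/3 ✓ · (2,1)O 1/3 ✗ · (2,3)X 1/3 ✗ · (2,4)O 0/3 ✗
Row 3: (3,0)X 3/3 ✓ · (3,1)X 2/3 ✓ · (3,3)O 0/3 ✗ · (3,4)X 0/3 ✗
Row 4: (4,0)X 3/3 ✓ · (4,1)X 4/4 ✓ · (4,2)X 3/3 ✓ · (4,3)X 2/4 ✗ · (4,4)O 1/3 ✗
Row 5: (5,0)X 2/2 ✓ · (5,1)X 3/3 ✓ · (5,2)X 3/3 ✓ · (5,3)X 2/3 ✓ · (5,4)O 1/2 ✗
For instance (0,0) has only 1/2 same-type neighbors, below 2/3.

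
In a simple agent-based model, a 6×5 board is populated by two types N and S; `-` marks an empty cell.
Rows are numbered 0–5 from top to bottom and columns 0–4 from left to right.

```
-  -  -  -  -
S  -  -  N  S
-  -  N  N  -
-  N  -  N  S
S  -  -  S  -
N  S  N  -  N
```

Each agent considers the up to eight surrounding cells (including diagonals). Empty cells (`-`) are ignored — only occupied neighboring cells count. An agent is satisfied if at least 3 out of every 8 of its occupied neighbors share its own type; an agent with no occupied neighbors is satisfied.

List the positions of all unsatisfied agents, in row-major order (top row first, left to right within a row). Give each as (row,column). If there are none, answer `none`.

(1,4), (3,4), (4,0), (4,3), (5,0), (5,1), (5,2), (5,4)

Row 1: (1,0)S 0/0 ok · (1,3)N 2/3 ok · (1,4)S 0/2 unhappy
Row 2: (2,2)N 4/4 ok · (2,3)N 3/5 ok
Row 3: (3,1)N 1/2 ok · (3,3)N 2/4 ok · (3,4)S 1/3 unhappy
Row 4: (4,0)S 1/3 unhappy · (4,3)S 1/4 unhappy
Row 5: (5,0)N 0/2 unhappy · (5,1)S 1/3 unhappy · (5,2)N 0/2 unhappy · (5,4)N 0/1 unhappy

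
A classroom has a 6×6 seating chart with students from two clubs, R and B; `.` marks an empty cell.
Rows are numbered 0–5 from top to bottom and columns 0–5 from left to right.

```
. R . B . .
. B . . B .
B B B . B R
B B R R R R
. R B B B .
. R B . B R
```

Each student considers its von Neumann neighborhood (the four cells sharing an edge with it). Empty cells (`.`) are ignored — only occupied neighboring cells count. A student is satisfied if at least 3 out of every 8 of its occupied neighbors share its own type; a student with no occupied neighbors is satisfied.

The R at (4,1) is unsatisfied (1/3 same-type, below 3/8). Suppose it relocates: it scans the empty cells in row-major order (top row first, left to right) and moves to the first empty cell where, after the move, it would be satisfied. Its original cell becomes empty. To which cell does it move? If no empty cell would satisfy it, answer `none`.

Vacating (4,1). Empty cells in order:
  (0,0): 1/1 same-type → satisfied — stop here.

(0,0)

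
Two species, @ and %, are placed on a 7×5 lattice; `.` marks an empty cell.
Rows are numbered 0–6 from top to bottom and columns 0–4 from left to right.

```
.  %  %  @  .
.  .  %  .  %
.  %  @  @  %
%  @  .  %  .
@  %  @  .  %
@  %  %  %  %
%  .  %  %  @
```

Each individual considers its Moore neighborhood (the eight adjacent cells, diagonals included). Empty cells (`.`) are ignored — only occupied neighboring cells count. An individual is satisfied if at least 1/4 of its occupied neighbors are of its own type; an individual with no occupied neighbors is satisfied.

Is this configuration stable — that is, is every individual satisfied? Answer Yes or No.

No

(0,1)% 2/2 ✓
(0,2)% 2/3 ✓
(0,3)@ 0/3 ✗
(1,2)% 3/6 ✓
(1,4)% 1/3 ✓
(2,1)% 2/4 ✓
(2,2)@ 2/5 ✓
(2,3)@ 1/5 ✗
(2,4)% 2/3 ✓
(3,0)% 2/4 ✓
(3,1)@ 3/6 ✓
(3,3)% 2/5 ✓
(4,0)@ 2/5 ✓
(4,1)% 3/7 ✓
(4,2)@ 1/6 ✗
(4,4)% 3/3 ✓
(5,0)@ 1/4 ✓
(5,1)% 4/7 ✓
(5,2)% 5/6 ✓
(5,3)% 5/7 ✓
(5,4)% 3/4 ✓
(6,0)% 1/2 ✓
(6,2)% 4/4 ✓
(6,3)% 4/5 ✓
(6,4)@ 0/3 ✗
For instance (0,3) has only 0/3 same-type neighbors, below 1/4.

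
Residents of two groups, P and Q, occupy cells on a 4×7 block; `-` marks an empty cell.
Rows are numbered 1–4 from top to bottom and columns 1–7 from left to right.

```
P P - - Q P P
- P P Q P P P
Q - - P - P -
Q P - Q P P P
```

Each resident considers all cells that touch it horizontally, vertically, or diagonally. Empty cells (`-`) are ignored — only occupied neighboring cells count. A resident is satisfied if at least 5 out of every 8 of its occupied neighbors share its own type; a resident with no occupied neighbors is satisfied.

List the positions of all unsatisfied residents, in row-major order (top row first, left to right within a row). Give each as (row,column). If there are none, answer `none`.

(1,5), (2,4), (3,1), (3,4), (4,1), (4,2), (4,4)

(1,1)P 2/2 satisfied
(1,2)P 3/3 satisfied
(1,5)Q 1/4 not
(1,6)P 4/5 satisfied
(1,7)P 3/3 satisfied
(2,2)P 3/4 satisfied
(2,3)P 3/4 satisfied
(2,4)Q 1/4 not
(2,5)P 4/6 satisfied
(2,6)P 5/6 satisfied
(2,7)P 4/4 satisfied
(3,1)Q 1/3 not
(3,4)P 3/5 not
(3,6)P 6/6 satisfied
(4,1)Q 1/2 not
(4,2)P 0/2 not
(4,4)Q 0/2 not
(4,5)P 3/4 satisfied
(4,6)P 3/3 satisfied
(4,7)P 2/2 satisfied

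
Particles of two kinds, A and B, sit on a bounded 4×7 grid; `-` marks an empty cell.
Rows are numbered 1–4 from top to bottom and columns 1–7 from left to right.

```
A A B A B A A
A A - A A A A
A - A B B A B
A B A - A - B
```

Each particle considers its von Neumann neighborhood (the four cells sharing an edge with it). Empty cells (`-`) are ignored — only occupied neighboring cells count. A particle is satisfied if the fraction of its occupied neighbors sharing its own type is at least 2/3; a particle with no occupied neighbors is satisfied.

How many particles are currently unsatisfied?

(1,1)A 2/2 ✓
(1,2)A 2/3 ✓
(1,3)B 0/2 ✗
(1,4)A 1/3 ✗
(1,5)B 0/3 ✗
(1,6)A 2/3 ✓
(1,7)A 2/2 ✓
(2,1)A 3/3 ✓
(2,2)A 2/2 ✓
(2,4)A 2/3 ✓
(2,5)A 2/4 ✗
(2,6)A 4/4 ✓
(2,7)A 2/3 ✓
(3,1)A 2/2 ✓
(3,3)A 1/2 ✗
(3,4)B 1/3 ✗
(3,5)B 1/4 ✗
(3,6)A 1/3 ✗
(3,7)B 1/3 ✗
(4,1)A 1/2 ✗
(4,2)B 0/2 ✗
(4,3)A 1/2 ✗
(4,5)A 0/1 ✗
(4,7)B 1/1 ✓
Unsatisfied: (1,3), (1,4), (1,5), (2,5), (3,3), (3,4), (3,5), (3,6), (3,7), (4,1), (4,2), (4,3), (4,5) — 13 in total.

13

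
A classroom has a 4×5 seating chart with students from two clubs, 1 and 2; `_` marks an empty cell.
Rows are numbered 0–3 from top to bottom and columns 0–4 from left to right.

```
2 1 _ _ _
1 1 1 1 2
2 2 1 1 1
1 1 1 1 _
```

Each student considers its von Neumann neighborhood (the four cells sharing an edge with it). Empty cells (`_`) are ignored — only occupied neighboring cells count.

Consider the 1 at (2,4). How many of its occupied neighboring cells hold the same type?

Occupied neighbors of (2,4): (1,4)=2, (2,3)=1.
Same type (1): 1 of 2.

1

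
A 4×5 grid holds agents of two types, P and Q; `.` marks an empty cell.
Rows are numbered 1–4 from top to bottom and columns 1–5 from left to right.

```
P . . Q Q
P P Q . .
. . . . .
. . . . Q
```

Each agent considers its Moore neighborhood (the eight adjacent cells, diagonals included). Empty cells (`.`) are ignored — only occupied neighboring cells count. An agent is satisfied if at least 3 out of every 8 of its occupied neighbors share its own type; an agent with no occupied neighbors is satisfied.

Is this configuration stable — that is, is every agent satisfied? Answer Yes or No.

Row 1: (1,1)P 2/2 ok · (1,4)Q 2/2 ok · (1,5)Q 1/1 ok
Row 2: (2,1)P 2/2 ok · (2,2)P 2/3 ok · (2,3)Q 1/2 ok
Row 4: (4,5)Q 0/0 ok
All meet the threshold, so the configuration is stable.

Yes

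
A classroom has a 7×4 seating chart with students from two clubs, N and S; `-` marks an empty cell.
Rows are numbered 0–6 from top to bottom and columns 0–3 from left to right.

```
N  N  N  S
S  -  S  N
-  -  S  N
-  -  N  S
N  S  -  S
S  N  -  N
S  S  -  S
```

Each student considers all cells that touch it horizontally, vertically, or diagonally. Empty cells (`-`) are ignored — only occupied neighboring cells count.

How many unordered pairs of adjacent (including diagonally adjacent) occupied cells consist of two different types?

Scan each occupied cell's neighbors to the right and below (and the two forward diagonals) so each pair is counted once.
From row 0: 6 unlike of 10 pairs (running 6/10).
From row 1: 3 unlike of 5 pairs (running 9/15).
From row 2: 3 unlike of 5 pairs (running 12/20).
From row 3: 3 unlike of 4 pairs (running 15/24).
From row 4: 4 unlike of 6 pairs (running 19/30).
From row 5: 4 unlike of 6 pairs (running 23/36).
From row 6: 0 unlike of 1 pairs (running 23/37).
Total adjacent occupied pairs: 37; unlike-type pairs: 23.

23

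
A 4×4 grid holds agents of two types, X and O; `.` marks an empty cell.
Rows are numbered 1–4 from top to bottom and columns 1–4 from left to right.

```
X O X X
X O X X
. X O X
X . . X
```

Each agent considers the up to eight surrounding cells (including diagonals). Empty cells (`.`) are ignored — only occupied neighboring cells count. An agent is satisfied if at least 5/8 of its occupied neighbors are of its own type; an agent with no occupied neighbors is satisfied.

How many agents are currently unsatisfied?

Row 1: (1,1)X 1/3 not · (1,2)O 1/5 not · (1,3)X 3/5 not · (1,4)X 3/3 satisfied
Row 2: (2,1)X 2/4 not · (2,2)O 2/7 not · (2,3)X 5/8 satisfied · (2,4)X 4/5 satisfied
Row 3: (3,2)X 3/5 not · (3,3)O 1/6 not · (3,4)X 3/4 satisfied
Row 4: (4,1)X 1/1 satisfied · (4,4)X 1/2 not
Unsatisfied: (1,1), (1,2), (1,3), (2,1), (2,2), (3,2), (3,3), (4,4) — 8 in total.

8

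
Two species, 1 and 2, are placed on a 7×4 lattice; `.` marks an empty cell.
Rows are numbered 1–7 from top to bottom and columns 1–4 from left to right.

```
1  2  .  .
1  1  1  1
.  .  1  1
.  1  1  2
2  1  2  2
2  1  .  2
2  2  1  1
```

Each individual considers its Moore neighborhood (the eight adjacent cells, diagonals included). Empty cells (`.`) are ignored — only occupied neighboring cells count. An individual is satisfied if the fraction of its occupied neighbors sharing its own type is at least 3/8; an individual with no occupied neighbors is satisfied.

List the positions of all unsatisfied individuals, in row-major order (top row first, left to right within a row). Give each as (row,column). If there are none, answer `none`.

(1,1)1 2/3 satisfied
(1,2)2 0/4 not
(2,1)1 2/3 satisfied
(2,2)1 4/5 satisfied
(2,3)1 4/5 satisfied
(2,4)1 3/3 satisfied
(3,3)1 6/7 satisfied
(3,4)1 4/5 satisfied
(4,2)1 3/5 satisfied
(4,3)1 4/7 satisfied
(4,4)2 2/5 satisfied
(5,1)2 1/4 not
(5,2)1 3/6 satisfied
(5,3)2 3/7 satisfied
(5,4)2 3/4 satisfied
(6,1)2 3/5 satisfied
(6,2)1 2/7 not
(6,4)2 2/4 satisfied
(7,1)2 2/3 satisfied
(7,2)2 2/4 satisfied
(7,3)1 2/4 satisfied
(7,4)1 1/2 satisfied

(1,2), (5,1), (6,2)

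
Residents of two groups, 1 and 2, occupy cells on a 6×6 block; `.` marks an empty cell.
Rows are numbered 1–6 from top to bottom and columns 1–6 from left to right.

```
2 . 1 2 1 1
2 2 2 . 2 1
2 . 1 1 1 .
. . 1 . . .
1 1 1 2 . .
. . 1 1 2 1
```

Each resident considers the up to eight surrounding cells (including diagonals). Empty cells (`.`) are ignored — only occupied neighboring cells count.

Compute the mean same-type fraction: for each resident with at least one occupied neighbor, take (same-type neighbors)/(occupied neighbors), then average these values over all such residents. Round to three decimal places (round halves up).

Row 1: (1,1)2 2/2 · (1,3)1 0/3 · (1,4)2 2/4 · (1,5)1 2/4 · (1,6)1 2/3
Row 2: (2,1)2 3/3 · (2,2)2 4/6 · (2,3)2 2/5 · (2,5)2 1/6 · (2,6)1 3/4
Row 3: (3,1)2 2/2 · (3,3)1 2/4 · (3,4)1 3/5 · (3,5)1 2/3
Row 4: (4,3)1 4/5
Row 5: (5,1)1 1/1 · (5,2)1 4/4 · (5,3)1 4/5 · (5,4)2 1/5
Row 6: (6,3)1 3/4 · (6,4)1 2/4 · (6,5)2 1/3 · (6,6)1 0/1
Sum over 23 residents: 2/2 + 0/3 + 2/4 + 2/4 + 2/3 + 3/3 + 4/6 + 2/5 + 1/6 + 3/4 + 2/2 + 2/4 + 3/5 + 2/3 + 4/5 + 1/1 + 4/4 + 4/5 + 1/5 + 3/4 + 2/4 + 1/3 + 0/1 = 69/5; mean = 69/5 ÷ 23 = 3/5 = 0.6 → 0.600.

0.600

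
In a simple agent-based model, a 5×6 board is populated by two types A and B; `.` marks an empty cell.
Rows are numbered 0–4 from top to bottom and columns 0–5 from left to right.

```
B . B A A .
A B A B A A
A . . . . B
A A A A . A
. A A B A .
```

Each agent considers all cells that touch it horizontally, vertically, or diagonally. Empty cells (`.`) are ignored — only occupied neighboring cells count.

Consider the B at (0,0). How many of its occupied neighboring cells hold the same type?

Occupied neighbors of (0,0): (1,0)=A, (1,1)=B.
Same type (B): 1 of 2.

1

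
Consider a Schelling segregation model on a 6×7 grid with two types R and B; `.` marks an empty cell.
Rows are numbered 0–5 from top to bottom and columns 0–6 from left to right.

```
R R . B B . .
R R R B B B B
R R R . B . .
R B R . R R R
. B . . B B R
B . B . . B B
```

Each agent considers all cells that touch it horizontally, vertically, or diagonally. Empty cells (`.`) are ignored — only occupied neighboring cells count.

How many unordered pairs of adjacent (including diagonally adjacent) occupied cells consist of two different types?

20

Scan each occupied cell's neighbors to the right and below (and the two forward diagonals) so each pair is counted once.
Row 0: R(0,0)–R(0,1)= R(0,0)–R(1,0)= R(0,0)–R(1,1)= R(0,1)–R(1,1)= R(0,1)–R(1,2)= R(0,1)–R(1,0)= B(0,3)–B(0,4)= B(0,3)–B(1,3)= B(0,3)–B(1,4)= B(0,3)–R(1,2)≠ B(0,4)–B(1,4)= B(0,4)–B(1,5)= B(0,4)–B(1,3)=  → 1/13 unlike.
Row 1: R(1,0)–R(1,1)= R(1,0)–R(2,0)= R(1,0)–R(2,1)= R(1,1)–R(1,2)= R(1,1)–R(2,1)= R(1,1)–R(2,2)= R(1,1)–R(2,0)= R(1,2)–B(1,3)≠ R(1,2)–R(2,2)= R(1,2)–R(2,1)= B(1,3)–B(1,4)= B(1,3)–B(2,4)= B(1,3)–R(2,2)≠ B(1,4)–B(1,5)= B(1,4)–B(2,4)= B(1,5)–B(1,6)= B(1,5)–B(2,4)=  → 2/17 unlike.
Row 2: R(2,0)–R(2,1)= R(2,0)–R(3,0)= R(2,0)–B(3,1)≠ R(2,1)–R(2,2)= R(2,1)–B(3,1)≠ R(2,1)–R(3,2)= R(2,1)–R(3,0)= R(2,2)–R(3,2)= R(2,2)–B(3,1)≠ B(2,4)–R(3,4)≠ B(2,4)–R(3,5)≠  → 5/11 unlike.
Row 3: R(3,0)–B(3,1)≠ R(3,0)–B(4,1)≠ B(3,1)–R(3,2)≠ B(3,1)–B(4,1)= R(3,2)–B(4,1)≠ R(3,4)–R(3,5)= R(3,4)–B(4,4)≠ R(3,4)–B(4,5)≠ R(3,5)–R(3,6)= R(3,5)–B(4,5)≠ R(3,5)–R(4,6)= R(3,5)–B(4,4)≠ R(3,6)–R(4,6)= R(3,6)–B(4,5)≠  → 9/14 unlike.
Row 4: B(4,1)–B(5,2)= B(4,1)–B(5,0)= B(4,4)–B(4,5)= B(4,4)–B(5,5)= B(4,5)–R(4,6)≠ B(4,5)–B(5,5)= B(4,5)–B(5,6)= R(4,6)–B(5,6)≠ R(4,6)–B(5,5)≠  → 3/9 unlike.
Row 5: B(5,5)–B(5,6)=  → 0/1 unlike.
Total adjacent occupied pairs: 65; unlike-type pairs: 20.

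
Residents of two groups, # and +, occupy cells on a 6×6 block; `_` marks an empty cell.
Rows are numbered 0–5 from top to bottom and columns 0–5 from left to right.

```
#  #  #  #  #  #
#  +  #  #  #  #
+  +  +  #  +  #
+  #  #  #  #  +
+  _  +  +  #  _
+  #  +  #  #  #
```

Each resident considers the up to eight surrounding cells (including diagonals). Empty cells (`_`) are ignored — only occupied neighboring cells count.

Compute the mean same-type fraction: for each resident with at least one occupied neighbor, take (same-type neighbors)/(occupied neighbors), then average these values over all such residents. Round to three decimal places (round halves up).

0.572

(0,0)# 2/3
(0,1)# 4/5
(0,2)# 4/5
(0,3)# 5/5
(0,4)# 5/5
(0,5)# 3/3
(1,0)# 2/5
(1,1)+ 3/8
(1,2)# 5/8
(1,3)# 6/8
(1,4)# 7/8
(1,5)# 4/5
(2,0)+ 3/5
(2,1)+ 4/8
(2,2)+ 2/8
(2,3)# 6/8
(2,4)+ 1/8
(2,5)# 3/5
(3,0)+ 3/4
(3,1)# 1/7
(3,2)# 3/7
(3,3)# 4/8
(3,4)# 4/7
(3,5)+ 1/4
(4,0)+ 2/4
(4,2)+ 2/7
(4,3)+ 2/8
(4,4)# 5/7
(5,0)+ 1/2
(5,1)# 0/4
(5,2)+ 2/4
(5,3)# 2/5
(5,4)# 3/4
(5,5)# 2/2
Sum over 34 residents: 2/3 + 4/5 + 4/5 + 5/5 + 5/5 + 3/3 + 2/5 + 3/8 + 5/8 + 6/8 + 7/8 + 4/5 + 3/5 + 4/8 + 2/8 + 6/8 + 1/8 + 3/5 + 3/4 + 1/7 + 3/7 + 4/8 + 4/7 + 1/4 + 2/4 + 2/7 + 2/8 + 5/7 + 1/2 + 0/4 + 2/4 + 2/5 + 3/4 + 2/2 = 8173/420; mean = 8173/420 ÷ 34 = 8173/14280 = 0.572338… → 0.572.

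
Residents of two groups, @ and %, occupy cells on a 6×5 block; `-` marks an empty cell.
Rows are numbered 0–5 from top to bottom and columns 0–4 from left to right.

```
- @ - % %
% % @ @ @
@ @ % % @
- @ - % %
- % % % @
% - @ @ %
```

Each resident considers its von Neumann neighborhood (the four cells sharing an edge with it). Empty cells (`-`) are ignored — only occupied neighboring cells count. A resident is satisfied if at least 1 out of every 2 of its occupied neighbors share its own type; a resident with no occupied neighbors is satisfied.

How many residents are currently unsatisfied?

Row 0: (0,1)@ 0/1 not · (0,3)% 1/2 satisfied · (0,4)% 1/2 satisfied
Row 1: (1,0)% 1/2 satisfied · (1,1)% 1/4 not · (1,2)@ 1/3 not · (1,3)@ 2/4 satisfied · (1,4)@ 2/3 satisfied
Row 2: (2,0)@ 1/2 satisfied · (2,1)@ 2/4 satisfied · (2,2)% 1/3 not · (2,3)% 2/4 satisfied · (2,4)@ 1/3 not
Row 3: (3,1)@ 1/2 satisfied · (3,3)% 3/3 satisfied · (3,4)% 1/3 not
Row 4: (4,1)% 1/2 satisfied · (4,2)% 2/3 satisfied · (4,3)% 2/4 satisfied · (4,4)@ 0/3 not
Row 5: (5,0)% 0/0 satisfied · (5,2)@ 1/2 satisfied · (5,3)@ 1/3 not · (5,4)% 0/2 not
Unsatisfied: (0,1), (1,1), (1,2), (2,2), (2,4), (3,4), (4,4), (5,3), (5,4) — 9 in total.

9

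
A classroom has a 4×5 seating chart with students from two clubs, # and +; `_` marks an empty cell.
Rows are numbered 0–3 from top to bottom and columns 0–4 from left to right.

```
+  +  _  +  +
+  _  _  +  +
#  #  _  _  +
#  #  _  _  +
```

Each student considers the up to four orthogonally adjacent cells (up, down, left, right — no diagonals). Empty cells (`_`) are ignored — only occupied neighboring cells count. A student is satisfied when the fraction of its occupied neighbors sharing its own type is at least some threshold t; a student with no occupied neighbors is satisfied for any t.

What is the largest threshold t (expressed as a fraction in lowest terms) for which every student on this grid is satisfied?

1/2

(0,0)+ 2/2
(0,1)+ 1/1
(0,3)+ 2/2
(0,4)+ 2/2
(1,0)+ 1/2
(1,3)+ 2/2
(1,4)+ 3/3
(2,0)# 2/3
(2,1)# 2/2
(2,4)+ 2/2
(3,0)# 2/2
(3,1)# 2/2
(3,4)+ 1/1
The smallest same-type fraction is 1/2 at (1,0), which reduces to 1/2. Any threshold above that leaves this student unsatisfied.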